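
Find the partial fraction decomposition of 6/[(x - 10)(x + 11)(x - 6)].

Using cover-up method: A = 1/14, B = 2/119, C = -3/34
Result: (1/14)/(x - 10) + (2/119)/(x + 11) - (3/34)/(x - 6)


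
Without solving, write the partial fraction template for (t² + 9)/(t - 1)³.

Repeated linear factor (power 3): P/(t - 1) + Q/(t - 1)² + R/(t - 1)³


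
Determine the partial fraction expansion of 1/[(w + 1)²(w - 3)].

Cover-up at w=3: C = 1/(3 + 1)² = 1/16. Cover-up at w=-1: B = 1/(-1 - 3) = -1/4. Comparing w² coeff: A = -C = -1/16
Result: (-1/16)/(w + 1) - (1/4)/(w + 1)² + (1/16)/(w - 3)


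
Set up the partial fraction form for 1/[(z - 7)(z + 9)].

Distinct linear factors: P/(z - 7) + Q/(z + 9)


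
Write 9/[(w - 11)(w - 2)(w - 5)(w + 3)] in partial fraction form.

Using Heaviside cover-up: (1/84)/(w - 11) + (1/15)/(w - 2) - (1/16)/(w - 5) - (9/560)/(w + 3)


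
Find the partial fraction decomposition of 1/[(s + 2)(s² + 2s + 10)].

Cover-up at s = -2: α = 1/((-2)² + 2·(-2) + 10) = 1/10. Then β = -α = -1/10, γ = -α·(2 - 2) = 0
Result: (1/10)/(s + 2) - ((1/10)s)/(s² + 2s + 10)


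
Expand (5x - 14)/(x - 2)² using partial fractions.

(5x - 14) = A(x - 2) + B. At x = 2: B = 5·2 - 14 = -4. Coeff of x: A = 5
Result: 5/(x - 2) - 4/(x - 2)²


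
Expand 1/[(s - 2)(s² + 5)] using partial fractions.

Cover-up at s = 2: α = 1/(2² + 5) = 1/9. Then β = -α = -1/9, γ = -α·(0 + 2) = -2/9
Result: (1/9)/(s - 2) - ((1/9)s + 2/9)/(s² + 5)


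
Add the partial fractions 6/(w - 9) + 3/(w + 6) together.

Common denominator (w - 9)(w + 6). Numerator: 6(w + 6) + 3(w - 9) = (6w + 36) + (3w - 27) = 9w + 9
Result: (9w + 9)/[(w - 9)(w + 6)]


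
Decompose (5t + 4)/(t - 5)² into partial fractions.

(5t + 4) = α(t - 5) + β. At t = 5: β = 5·5 + 4 = 29. Coeff of t: α = 5
Result: 5/(t - 5) + 29/(t - 5)²


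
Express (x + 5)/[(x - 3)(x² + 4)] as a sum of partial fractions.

At x=3: P = (1·3 + 5)/(3² + 4) = 8/13. Q = -P = -8/13, R = 1 - 3·P = -11/13
Result: (8/13)/(x - 3) - ((8/13)x + 11/13)/(x² + 4)


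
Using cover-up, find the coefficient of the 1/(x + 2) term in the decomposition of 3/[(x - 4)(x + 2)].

Cover (x + 2), set x=-2: 3/((x - 4) at x=-2) = 3/(-6) = -1/2


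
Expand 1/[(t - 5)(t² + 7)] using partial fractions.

Cover-up at t = 5: P = 1/(5² + 7) = 1/32. Then Q = -P = -1/32, R = -P·(0 + 5) = -5/32
Result: (1/32)/(t - 5) - ((1/32)t + 5/32)/(t² + 7)


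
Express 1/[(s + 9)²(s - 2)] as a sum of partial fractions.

Cover-up at s=2: C = 1/(2 + 9)² = 1/121. Cover-up at s=-9: B = 1/(-9 - 2) = -1/11. Comparing s² coeff: A = -C = -1/121
Result: (-1/121)/(s + 9) - (1/11)/(s + 9)² + (1/121)/(s - 2)


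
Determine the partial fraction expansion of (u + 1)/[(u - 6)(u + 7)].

At u=6: A = (1·6 + 1)/(6 + 7) = 7/13. At u=-7: B = (1·(-7) + 1)/(-7 - 6) = 6/13
Result: (7/13)/(u - 6) + (6/13)/(u + 7)


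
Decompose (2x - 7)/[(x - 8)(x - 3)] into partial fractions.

At x=8: A = (2·8 - 7)/(8 - 3) = 9/5. At x=3: B = (2·3 - 7)/(3 - 8) = 1/5
Result: (9/5)/(x - 8) + (1/5)/(x - 3)


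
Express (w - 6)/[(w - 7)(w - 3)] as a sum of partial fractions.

At w=7: α = (1·7 - 6)/(7 - 3) = 1/4. At w=3: β = (1·3 - 6)/(3 - 7) = 3/4
Result: (1/4)/(w - 7) + (3/4)/(w - 3)


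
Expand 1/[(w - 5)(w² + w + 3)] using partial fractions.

Cover-up at w = 5: α = 1/(5² + 1·5 + 3) = 1/33. Then β = -α = -1/33, γ = -α·(1 + 5) = -2/11
Result: (1/33)/(w - 5) - ((1/33)w + 2/11)/(w² + w + 3)


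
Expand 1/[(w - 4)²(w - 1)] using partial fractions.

Cover-up at w=1: C = 1/(1 - 4)² = 1/9. Cover-up at w=4: B = 1/(4 - 1) = 1/3. Comparing w² coeff: A = -C = -1/9
Result: (-1/9)/(w - 4) + (1/3)/(w - 4)² + (1/9)/(w - 1)


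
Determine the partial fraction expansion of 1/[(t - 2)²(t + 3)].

Cover-up at t=-3: γ = 1/(-3 - 2)² = 1/25. Cover-up at t=2: β = 1/(2 + 3) = 1/5. Comparing t² coeff: α = -γ = -1/25
Result: (-1/25)/(t - 2) + (1/5)/(t - 2)² + (1/25)/(t + 3)


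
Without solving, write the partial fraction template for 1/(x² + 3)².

Repeated quadratic factor: (Px + Q)/(x² + 3) + (Rx + S)/(x² + 3)²


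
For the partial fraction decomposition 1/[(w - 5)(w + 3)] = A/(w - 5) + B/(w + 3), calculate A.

Cover-up at w = 5: A = 1/(5 + 3) = 1/8


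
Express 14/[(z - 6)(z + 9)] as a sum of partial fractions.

14/(z - 6)(z + 9) = P/(z - 6) + Q/(z + 9). P = 14/(6 + 9) = 14/15, Q = 14/(-9 - 6) = -14/15
Result: (14/15)/(z - 6) - (14/15)/(z + 9)


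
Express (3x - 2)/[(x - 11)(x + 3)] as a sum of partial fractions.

At x=11: A = (3·11 - 2)/(11 + 3) = 31/14. At x=-3: B = (3·(-3) - 2)/(-3 - 11) = 11/14
Result: (31/14)/(x - 11) + (11/14)/(x + 3)


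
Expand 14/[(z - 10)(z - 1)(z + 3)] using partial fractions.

Using cover-up method: A = 14/117, B = -7/18, C = 7/26
Result: (14/117)/(z - 10) - (7/18)/(z - 1) + (7/26)/(z + 3)


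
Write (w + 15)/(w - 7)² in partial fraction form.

(w + 15) = A(w - 7) + B. At w = 7: B = 1·7 + 15 = 22. Coeff of w: A = 1
Result: 1/(w - 7) + 22/(w - 7)²


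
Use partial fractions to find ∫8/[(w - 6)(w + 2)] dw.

Decompose: 8/[(w - 6)(w + 2)] = 1/(w - 6) - 1/(w + 2). Integrate each term: ln|(w - 6)| - ln|(w + 2)| + C


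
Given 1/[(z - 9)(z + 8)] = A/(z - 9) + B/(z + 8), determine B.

Cover-up at z = -8: B = 1/(-8 - 9) = -1/17


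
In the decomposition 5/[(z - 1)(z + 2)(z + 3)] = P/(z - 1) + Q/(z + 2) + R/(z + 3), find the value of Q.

Cover-up at z = -2: Q = 5/[(-2 - 1)(-2 + 3)] = 5/[(-3)(1)] = -5/3


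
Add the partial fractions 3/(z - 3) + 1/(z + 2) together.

Common denominator (z - 3)(z + 2). Numerator: 3(z + 2) + 1(z - 3) = (3z + 6) + (z - 3) = 4z + 3
Result: (4z + 3)/[(z - 3)(z + 2)]


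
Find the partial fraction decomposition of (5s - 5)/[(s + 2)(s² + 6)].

At s=-2: A = (5·(-2) - 5)/((-2)² + 6) = -3/2. B = -A = 3/2, C = 5 - (-2)·A = 2
Result: (-3/2)/(s + 2) + ((3/2)s + 2)/(s² + 6)


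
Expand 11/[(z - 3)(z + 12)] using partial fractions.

11/(z - 3)(z + 12) = α/(z - 3) + β/(z + 12). α = 11/(3 + 12) = 11/15, β = 11/(-12 - 3) = -11/15
Result: (11/15)/(z - 3) - (11/15)/(z + 12)


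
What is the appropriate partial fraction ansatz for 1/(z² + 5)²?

Repeated quadratic factor: (Pz + Q)/(z² + 5) + (Rz + S)/(z² + 5)²


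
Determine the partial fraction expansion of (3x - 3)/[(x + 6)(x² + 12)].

At x=-6: P = (3·(-6) - 3)/((-6)² + 12) = -7/16. Q = -P = 7/16, R = 3 - (-6)·P = 3/8
Result: (-7/16)/(x + 6) + ((7/16)x + 3/8)/(x² + 12)


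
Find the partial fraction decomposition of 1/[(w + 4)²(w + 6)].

Cover-up at w=-6: γ = 1/(-6 + 4)² = 1/4. Cover-up at w=-4: β = 1/(-4 + 6) = 1/2. Comparing w² coeff: α = -γ = -1/4
Result: (-1/4)/(w + 4) + (1/2)/(w + 4)² + (1/4)/(w + 6)


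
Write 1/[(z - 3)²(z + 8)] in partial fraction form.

Cover-up at z=-8: C = 1/(-8 - 3)² = 1/121. Cover-up at z=3: B = 1/(3 + 8) = 1/11. Comparing z² coeff: A = -C = -1/121
Result: (-1/121)/(z - 3) + (1/11)/(z - 3)² + (1/121)/(z + 8)


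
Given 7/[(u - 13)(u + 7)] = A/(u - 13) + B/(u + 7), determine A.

Cover-up at u = 13: A = 7/(13 + 7) = 7/20


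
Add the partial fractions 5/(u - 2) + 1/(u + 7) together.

Common denominator (u - 2)(u + 7). Numerator: 5(u + 7) + 1(u - 2) = (5u + 35) + (u - 2) = 6u + 33
Result: (6u + 33)/[(u - 2)(u + 7)]


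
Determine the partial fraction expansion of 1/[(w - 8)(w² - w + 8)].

Cover-up at w = 8: A = 1/(8² - 1·8 + 8) = 1/64. Then B = -A = -1/64, C = -A·(-1 + 8) = -7/64
Result: (1/64)/(w - 8) - ((1/64)w + 7/64)/(w² - w + 8)


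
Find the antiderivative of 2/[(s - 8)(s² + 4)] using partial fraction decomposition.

Cover-up at s=8: α = 2/(8²+4) = 1/34. Coeff matching: β = -1/34, γ = -4/17. Decomposition: (1/34)/(s - 8) - ((1/34)s + 4/17)/(s² + 4). Integrate: linear → ln, quadratic → (1/2)ln + arctan: (1/34) ln|(s - 8)| - (1/68) ln(s² + 4) - (2/17) arctan(s/2) + C


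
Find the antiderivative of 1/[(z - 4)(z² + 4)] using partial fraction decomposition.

Cover-up at z=4: A = 1/(4²+4) = 1/20. Coeff matching: B = -1/20, C = -1/5. Decomposition: (1/20)/(z - 4) - ((1/20)z + 1/5)/(z² + 4). Integrate: linear → ln, quadratic → (1/2)ln + arctan: (1/20) ln|(z - 4)| - (1/40) ln(z² + 4) - (1/10) arctan(z/2) + C


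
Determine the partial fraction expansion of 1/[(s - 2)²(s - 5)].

Cover-up at s=5: R = 1/(5 - 2)² = 1/9. Cover-up at s=2: Q = 1/(2 - 5) = -1/3. Comparing s² coeff: P = -R = -1/9
Result: (-1/9)/(s - 2) - (1/3)/(s - 2)² + (1/9)/(s - 5)


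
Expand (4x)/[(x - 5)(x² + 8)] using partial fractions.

At x=5: A = (4·5 + 0)/(5² + 8) = 20/33. B = -A = -20/33, C = 4 - 5·A = 32/33
Result: (20/33)/(x - 5) - ((20/33)x - 32/33)/(x² + 8)


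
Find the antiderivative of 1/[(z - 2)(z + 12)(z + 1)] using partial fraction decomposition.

Cover-up: P = 1/42, Q = 1/154, R = -1/33. Decomposition: (1/42)/(z - 2) + (1/154)/(z + 12) - (1/33)/(z + 1). Integrate each term: (1/42) ln|(z - 2)| + (1/154) ln|(z + 12)| - (1/33) ln|(z + 1)| + C


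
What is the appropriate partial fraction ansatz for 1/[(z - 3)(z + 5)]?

Distinct linear factors: P/(z - 3) + Q/(z + 5)


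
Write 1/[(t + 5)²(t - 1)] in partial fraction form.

Cover-up at t=1: R = 1/(1 + 5)² = 1/36. Cover-up at t=-5: Q = 1/(-5 - 1) = -1/6. Comparing t² coeff: P = -R = -1/36
Result: (-1/36)/(t + 5) - (1/6)/(t + 5)² + (1/36)/(t - 1)


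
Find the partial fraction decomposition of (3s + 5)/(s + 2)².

(3s + 5) = α(s + 2) + β. At s = -2: β = 3·(-2) + 5 = -1. Coeff of s: α = 3
Result: 3/(s + 2) - 1/(s + 2)²


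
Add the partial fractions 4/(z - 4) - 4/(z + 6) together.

Common denominator (z - 4)(z + 6). Numerator: 4(z + 6) - 4(z - 4) = (4z + 24) - (4z - 16) = 40
Result: (40)/[(z - 4)(z + 6)]


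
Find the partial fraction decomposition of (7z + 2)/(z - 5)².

(7z + 2) = P(z - 5) + Q. At z = 5: Q = 7·5 + 2 = 37. Coeff of z: P = 7
Result: 7/(z - 5) + 37/(z - 5)²


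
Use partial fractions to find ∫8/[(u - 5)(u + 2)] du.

Decompose: 8/[(u - 5)(u + 2)] = (8/7)/(u - 5) - (8/7)/(u + 2). Integrate each term: (8/7) ln|(u - 5)| - (8/7) ln|(u + 2)| + C


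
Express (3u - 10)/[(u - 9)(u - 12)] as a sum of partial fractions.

At u=9: P = (3·9 - 10)/(9 - 12) = -17/3. At u=12: Q = (3·12 - 10)/(12 - 9) = 26/3
Result: (-17/3)/(u - 9) + (26/3)/(u - 12)


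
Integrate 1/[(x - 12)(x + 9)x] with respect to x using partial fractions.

Cover-up: A = 1/252, B = 1/189, C = -1/108. Decomposition: (1/252)/(x - 12) + (1/189)/(x + 9) - (1/108)/x. Integrate each term: (1/252) ln|(x - 12)| + (1/189) ln|(x + 9)| - (1/108) ln|x| + C


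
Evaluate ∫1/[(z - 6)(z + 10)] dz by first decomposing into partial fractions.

Decompose: 1/[(z - 6)(z + 10)] = (1/16)/(z - 6) - (1/16)/(z + 10). Integrate each term: (1/16) ln|(z - 6)| - (1/16) ln|(z + 10)| + C


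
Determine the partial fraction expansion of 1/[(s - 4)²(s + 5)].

Cover-up at s=-5: C = 1/(-5 - 4)² = 1/81. Cover-up at s=4: B = 1/(4 + 5) = 1/9. Comparing s² coeff: A = -C = -1/81
Result: (-1/81)/(s - 4) + (1/9)/(s - 4)² + (1/81)/(s + 5)


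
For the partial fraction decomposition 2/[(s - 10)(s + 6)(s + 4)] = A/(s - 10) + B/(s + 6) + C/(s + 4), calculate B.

Cover-up at s = -6: B = 2/[(-6 - 10)(-6 + 4)] = 2/[(-16)(-2)] = 2/32 = 1/16


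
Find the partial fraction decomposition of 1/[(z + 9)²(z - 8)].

Cover-up at z=8: C = 1/(8 + 9)² = 1/289. Cover-up at z=-9: B = 1/(-9 - 8) = -1/17. Comparing z² coeff: A = -C = -1/289
Result: (-1/289)/(z + 9) - (1/17)/(z + 9)² + (1/289)/(z - 8)


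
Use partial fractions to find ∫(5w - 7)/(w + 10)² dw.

Decompose: P = 5, Q = 5·(-10) - 7 = -57, so (5w - 7)/(w + 10)² = 5/(w + 10) - 57/(w + 10)². Integrate: ∫ P/(w + 10) dw = 5 ln|(w + 10)|; ∫ Q/(w + 10)² dw = 57/(w + 10). Sum: 5 ln|(w + 10)| + 57/(w + 10) + C


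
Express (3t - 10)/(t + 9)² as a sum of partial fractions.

(3t - 10) = P(t + 9) + Q. At t = -9: Q = 3·(-9) - 10 = -37. Coeff of t: P = 3
Result: 3/(t + 9) - 37/(t + 9)²


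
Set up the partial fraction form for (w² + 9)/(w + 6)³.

Repeated linear factor (power 3): P/(w + 6) + Q/(w + 6)² + R/(w + 6)³


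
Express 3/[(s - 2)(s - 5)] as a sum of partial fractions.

3/(s - 2)(s - 5) = α/(s - 2) + β/(s - 5). α = 3/(2 - 5) = -1, β = 3/(5 - 2) = 1
Result: -1/(s - 2) + 1/(s - 5)


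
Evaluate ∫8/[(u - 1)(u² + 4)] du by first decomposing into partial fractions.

Cover-up at u=1: A = 8/(1²+4) = 8/5. Coeff matching: B = -8/5, C = -8/5. Decomposition: (8/5)/(u - 1) - ((8/5)u + 8/5)/(u² + 4). Integrate: linear → ln, quadratic → (1/2)ln + arctan: (8/5) ln|(u - 1)| - (4/5) ln(u² + 4) - (4/5) arctan(u/2) + C


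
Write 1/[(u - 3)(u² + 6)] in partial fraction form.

Cover-up at u = 3: P = 1/(3² + 6) = 1/15. Then Q = -P = -1/15, R = -P·(0 + 3) = -1/5
Result: (1/15)/(u - 3) - ((1/15)u + 1/5)/(u² + 6)


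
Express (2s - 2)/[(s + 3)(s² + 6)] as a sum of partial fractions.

At s=-3: A = (2·(-3) - 2)/((-3)² + 6) = -8/15. B = -A = 8/15, C = 2 - (-3)·A = 2/5
Result: (-8/15)/(s + 3) + ((8/15)s + 2/5)/(s² + 6)


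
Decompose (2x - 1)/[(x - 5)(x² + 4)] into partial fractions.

At x=5: A = (2·5 - 1)/(5² + 4) = 9/29. B = -A = -9/29, C = 2 - 5·A = 13/29
Result: (9/29)/(x - 5) - ((9/29)x - 13/29)/(x² + 4)


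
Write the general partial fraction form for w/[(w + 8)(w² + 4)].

Linear + irreducible quadratic: α/(w + 8) + (βw + γ)/(w² + 4)


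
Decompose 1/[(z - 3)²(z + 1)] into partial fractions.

Cover-up at z=-1: R = 1/(-1 - 3)² = 1/16. Cover-up at z=3: Q = 1/(3 + 1) = 1/4. Comparing z² coeff: P = -R = -1/16
Result: (-1/16)/(z - 3) + (1/4)/(z - 3)² + (1/16)/(z + 1)


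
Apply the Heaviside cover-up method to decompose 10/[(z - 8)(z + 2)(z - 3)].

Cover (z - 8), z=8: α = 10/[(8 + 2)(8 - 3)] = 1/5. Cover (z + 2), z=-2: β = 10/[(-2 - 8)(-2 - 3)] = 1/5. Cover (z - 3), z=3: γ = 10/[(3 - 8)(3 + 2)] = -2/5.
Result: (1/5)/(z - 8) + (1/5)/(z + 2) - (2/5)/(z - 3)


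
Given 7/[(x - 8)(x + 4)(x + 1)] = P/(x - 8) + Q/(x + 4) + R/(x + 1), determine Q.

Cover-up at x = -4: Q = 7/[(-4 - 8)(-4 + 1)] = 7/[(-12)(-3)] = 7/36


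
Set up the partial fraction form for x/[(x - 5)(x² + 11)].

Linear + irreducible quadratic: A/(x - 5) + (Bx + C)/(x² + 11)


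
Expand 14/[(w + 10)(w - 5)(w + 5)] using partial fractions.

Using cover-up method: P = 14/75, Q = 7/75, R = -7/25
Result: (14/75)/(w + 10) + (7/75)/(w - 5) - (7/25)/(w + 5)


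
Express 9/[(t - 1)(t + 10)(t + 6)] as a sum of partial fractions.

Using cover-up method: P = 9/77, Q = 9/44, R = -9/28
Result: (9/77)/(t - 1) + (9/44)/(t + 10) - (9/28)/(t + 6)


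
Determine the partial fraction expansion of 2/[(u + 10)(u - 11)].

2/(u + 10)(u - 11) = P/(u + 10) + Q/(u - 11). P = 2/(-10 - 11) = -2/21, Q = 2/(11 + 10) = 2/21
Result: (-2/21)/(u + 10) + (2/21)/(u - 11)


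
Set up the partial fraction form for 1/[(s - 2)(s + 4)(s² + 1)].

Two linear + quadratic: P/(s - 2) + Q/(s + 4) + (Rs + S)/(s² + 1)


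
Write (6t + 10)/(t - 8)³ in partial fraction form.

(6t + 10) = P(t - 8)² + Q(t - 8) + R. At t = 8: R = 6·8 + 10 = 58. Coefficients: P = 0, Q = 6
Result: 6/(t - 8)² + 58/(t - 8)³


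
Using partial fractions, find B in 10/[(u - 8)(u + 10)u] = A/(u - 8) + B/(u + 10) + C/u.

Cover-up at u = -10: B = 10/[(-10 - 8)(-10 - 0)] = 10/[(-18)(-10)] = 10/180 = 1/18


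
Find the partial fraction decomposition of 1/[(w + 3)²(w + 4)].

Cover-up at w=-4: C = 1/(-4 + 3)² = 1. Cover-up at w=-3: B = 1/(-3 + 4) = 1. Comparing w² coeff: A = -C = -1
Result: -1/(w + 3) + 1/(w + 3)² + 1/(w + 4)


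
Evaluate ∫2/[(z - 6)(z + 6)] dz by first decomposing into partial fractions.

Decompose: 2/[(z - 6)(z + 6)] = (1/6)/(z - 6) - (1/6)/(z + 6). Integrate each term: (1/6) ln|(z - 6)| - (1/6) ln|(z + 6)| + C


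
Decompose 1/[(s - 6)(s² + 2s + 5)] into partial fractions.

Cover-up at s = 6: α = 1/(6² + 2·6 + 5) = 1/53. Then β = -α = -1/53, γ = -α·(2 + 6) = -8/53
Result: (1/53)/(s - 6) - ((1/53)s + 8/53)/(s² + 2s + 5)


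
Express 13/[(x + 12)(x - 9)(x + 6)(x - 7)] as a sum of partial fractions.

Using Heaviside cover-up: (-13/2394)/(x + 12) + (13/630)/(x - 9) + (1/90)/(x + 6) - (1/38)/(x - 7)


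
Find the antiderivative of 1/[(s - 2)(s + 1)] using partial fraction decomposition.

Decompose: 1/[(s - 2)(s + 1)] = (1/3)/(s - 2) - (1/3)/(s + 1). Integrate each term: (1/3) ln|(s - 2)| - (1/3) ln|(s + 1)| + C


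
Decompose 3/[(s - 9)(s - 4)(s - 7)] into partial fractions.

Using cover-up method: α = 3/10, β = 1/5, γ = -1/2
Result: (3/10)/(s - 9) + (1/5)/(s - 4) - (1/2)/(s - 7)


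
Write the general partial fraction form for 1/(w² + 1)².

Repeated quadratic factor: (αw + β)/(w² + 1) + (γw + δ)/(w² + 1)²


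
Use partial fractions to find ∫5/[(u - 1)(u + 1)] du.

Decompose: 5/[(u - 1)(u + 1)] = (5/2)/(u - 1) - (5/2)/(u + 1). Integrate each term: (5/2) ln|(u - 1)| - (5/2) ln|(u + 1)| + C


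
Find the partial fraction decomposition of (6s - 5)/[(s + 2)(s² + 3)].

At s=-2: P = (6·(-2) - 5)/((-2)² + 3) = -17/7. Q = -P = 17/7, R = 6 - (-2)·P = 8/7
Result: (-17/7)/(s + 2) + ((17/7)s + 8/7)/(s² + 3)


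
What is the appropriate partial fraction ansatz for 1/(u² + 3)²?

Repeated quadratic factor: (Pu + Q)/(u² + 3) + (Ru + S)/(u² + 3)²


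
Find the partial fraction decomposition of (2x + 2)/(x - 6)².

(2x + 2) = P(x - 6) + Q. At x = 6: Q = 2·6 + 2 = 14. Coeff of x: P = 2
Result: 2/(x - 6) + 14/(x - 6)²


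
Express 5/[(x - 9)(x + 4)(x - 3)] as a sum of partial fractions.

Using cover-up method: A = 5/78, B = 5/91, C = -5/42
Result: (5/78)/(x - 9) + (5/91)/(x + 4) - (5/42)/(x - 3)


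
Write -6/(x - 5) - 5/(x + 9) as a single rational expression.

Common denominator (x - 5)(x + 9). Numerator: -6(x + 9) - 5(x - 5) = (-6x - 54) - (5x - 25) = -11x - 29
Result: (-11x - 29)/[(x - 5)(x + 9)]


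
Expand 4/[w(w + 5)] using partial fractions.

4/w(w + 5) = α/w + β/(w + 5). α = 4/(0 + 5) = 4/5, β = 4/(-5 - 0) = -4/5
Result: (4/5)/w - (4/5)/(w + 5)


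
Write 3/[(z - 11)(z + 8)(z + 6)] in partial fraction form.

Using cover-up method: α = 3/323, β = 3/38, γ = -3/34
Result: (3/323)/(z - 11) + (3/38)/(z + 8) - (3/34)/(z + 6)


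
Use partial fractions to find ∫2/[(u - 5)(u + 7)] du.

Decompose: 2/[(u - 5)(u + 7)] = (1/6)/(u - 5) - (1/6)/(u + 7). Integrate each term: (1/6) ln|(u - 5)| - (1/6) ln|(u + 7)| + C


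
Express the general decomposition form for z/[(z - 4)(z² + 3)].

Linear + irreducible quadratic: α/(z - 4) + (βz + γ)/(z² + 3)


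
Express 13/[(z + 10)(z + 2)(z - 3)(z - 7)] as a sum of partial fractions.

Using Heaviside cover-up: (-1/136)/(z + 10) + (13/360)/(z + 2) - (1/20)/(z - 3) + (13/612)/(z - 7)


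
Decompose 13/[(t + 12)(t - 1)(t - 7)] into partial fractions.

Using cover-up method: A = 1/19, B = -1/6, C = 13/114
Result: (1/19)/(t + 12) - (1/6)/(t - 1) + (13/114)/(t - 7)


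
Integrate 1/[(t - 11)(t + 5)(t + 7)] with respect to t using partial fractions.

Cover-up: A = 1/288, B = -1/32, C = 1/36. Decomposition: (1/288)/(t - 11) - (1/32)/(t + 5) + (1/36)/(t + 7). Integrate each term: (1/288) ln|(t - 11)| - (1/32) ln|(t + 5)| + (1/36) ln|(t + 7)| + C


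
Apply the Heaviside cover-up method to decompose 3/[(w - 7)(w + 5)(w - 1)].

Cover (w - 7), w=7: P = 3/[(7 + 5)(7 - 1)] = 1/24. Cover (w + 5), w=-5: Q = 3/[(-5 - 7)(-5 - 1)] = 1/24. Cover (w - 1), w=1: R = 3/[(1 - 7)(1 + 5)] = -1/12.
Result: (1/24)/(w - 7) + (1/24)/(w + 5) - (1/12)/(w - 1)


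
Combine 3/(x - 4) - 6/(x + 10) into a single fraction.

Common denominator (x - 4)(x + 10). Numerator: 3(x + 10) - 6(x - 4) = (3x + 30) - (6x - 24) = -3x + 54
Result: (-3x + 54)/[(x - 4)(x + 10)]


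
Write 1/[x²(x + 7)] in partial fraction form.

Cover-up at x=-7: R = 1/(-7 - 0)² = 1/49. Cover-up at x=0: Q = 1/(0 + 7) = 1/7. Comparing x² coeff: P = -R = -1/49
Result: (-1/49)/x + (1/7)/x² + (1/49)/(x + 7)


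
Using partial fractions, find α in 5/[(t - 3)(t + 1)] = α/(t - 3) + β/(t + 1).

Cover-up at t = 3: α = 5/(3 + 1) = 5/4


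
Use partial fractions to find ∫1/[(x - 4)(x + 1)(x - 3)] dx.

Cover-up: A = 1/5, B = 1/20, C = -1/4. Decomposition: (1/5)/(x - 4) + (1/20)/(x + 1) - (1/4)/(x - 3). Integrate each term: (1/5) ln|(x - 4)| + (1/20) ln|(x + 1)| - (1/4) ln|(x - 3)| + C


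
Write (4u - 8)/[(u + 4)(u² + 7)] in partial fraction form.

At u=-4: A = (4·(-4) - 8)/((-4)² + 7) = -24/23. B = -A = 24/23, C = 4 - (-4)·A = -4/23
Result: (-24/23)/(u + 4) + ((24/23)u - 4/23)/(u² + 7)


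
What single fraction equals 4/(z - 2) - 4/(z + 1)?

Common denominator (z - 2)(z + 1). Numerator: 4(z + 1) - 4(z - 2) = (4z + 4) - (4z - 8) = 12
Result: (12)/[(z - 2)(z + 1)]


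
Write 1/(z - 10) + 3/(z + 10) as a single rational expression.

Common denominator (z - 10)(z + 10). Numerator: 1(z + 10) + 3(z - 10) = (z + 10) + (3z - 30) = 4z - 20
Result: (4z - 20)/[(z - 10)(z + 10)]


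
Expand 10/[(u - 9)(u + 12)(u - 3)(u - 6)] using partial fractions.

Using Heaviside cover-up: (5/189)/(u - 9) - (1/567)/(u + 12) + (1/27)/(u - 3) - (5/81)/(u - 6)


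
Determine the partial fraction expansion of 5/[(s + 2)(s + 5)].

5/(s + 2)(s + 5) = P/(s + 2) + Q/(s + 5). P = 5/(-2 + 5) = 5/3, Q = 5/(-5 + 2) = -5/3
Result: (5/3)/(s + 2) - (5/3)/(s + 5)


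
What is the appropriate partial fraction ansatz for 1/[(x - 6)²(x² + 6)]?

Repeated linear + quadratic: A/(x - 6) + B/(x - 6)² + (Cx + D)/(x² + 6)


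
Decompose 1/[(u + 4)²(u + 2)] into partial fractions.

Cover-up at u=-2: γ = 1/(-2 + 4)² = 1/4. Cover-up at u=-4: β = 1/(-4 + 2) = -1/2. Comparing u² coeff: α = -γ = -1/4
Result: (-1/4)/(u + 4) - (1/2)/(u + 4)² + (1/4)/(u + 2)


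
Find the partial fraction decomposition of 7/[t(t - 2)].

7/t(t - 2) = α/t + β/(t - 2). α = 7/(0 - 2) = -7/2, β = 7/(2 - 0) = 7/2
Result: (-7/2)/t + (7/2)/(t - 2)


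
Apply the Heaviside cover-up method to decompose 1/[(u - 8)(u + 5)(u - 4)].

Cover (u - 8), u=8: α = 1/[(8 + 5)(8 - 4)] = 1/52. Cover (u + 5), u=-5: β = 1/[(-5 - 8)(-5 - 4)] = 1/117. Cover (u - 4), u=4: γ = 1/[(4 - 8)(4 + 5)] = -1/36.
Result: (1/52)/(u - 8) + (1/117)/(u + 5) - (1/36)/(u - 4)


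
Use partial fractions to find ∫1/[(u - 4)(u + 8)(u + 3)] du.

Cover-up: A = 1/84, B = 1/60, C = -1/35. Decomposition: (1/84)/(u - 4) + (1/60)/(u + 8) - (1/35)/(u + 3). Integrate each term: (1/84) ln|(u - 4)| + (1/60) ln|(u + 8)| - (1/35) ln|(u + 3)| + C


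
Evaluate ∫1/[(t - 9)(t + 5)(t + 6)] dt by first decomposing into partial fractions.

Cover-up: α = 1/210, β = -1/14, γ = 1/15. Decomposition: (1/210)/(t - 9) - (1/14)/(t + 5) + (1/15)/(t + 6). Integrate each term: (1/210) ln|(t - 9)| - (1/14) ln|(t + 5)| + (1/15) ln|(t + 6)| + C


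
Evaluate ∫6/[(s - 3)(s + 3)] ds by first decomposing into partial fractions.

Decompose: 6/[(s - 3)(s + 3)] = 1/(s - 3) - 1/(s + 3). Integrate each term: ln|(s - 3)| - ln|(s + 3)| + C


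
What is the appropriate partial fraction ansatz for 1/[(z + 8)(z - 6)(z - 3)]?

Three distinct linear factors: α/(z + 8) + β/(z - 6) + γ/(z - 3)


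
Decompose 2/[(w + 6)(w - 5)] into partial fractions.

2/(w + 6)(w - 5) = P/(w + 6) + Q/(w - 5). P = 2/(-6 - 5) = -2/11, Q = 2/(5 + 6) = 2/11
Result: (-2/11)/(w + 6) + (2/11)/(w - 5)


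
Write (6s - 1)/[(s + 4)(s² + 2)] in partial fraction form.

At s=-4: P = (6·(-4) - 1)/((-4)² + 2) = -25/18. Q = -P = 25/18, R = 6 - (-4)·P = 4/9
Result: (-25/18)/(s + 4) + ((25/18)s + 4/9)/(s² + 2)


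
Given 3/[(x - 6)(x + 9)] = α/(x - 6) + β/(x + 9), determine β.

Cover-up at x = -9: β = 3/(-9 - 6) = -3/15 = -1/5


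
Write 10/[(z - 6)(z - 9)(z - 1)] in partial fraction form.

Using cover-up method: α = -2/3, β = 5/12, γ = 1/4
Result: (-2/3)/(z - 6) + (5/12)/(z - 9) + (1/4)/(z - 1)


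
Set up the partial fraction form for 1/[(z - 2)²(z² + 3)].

Repeated linear + quadratic: α/(z - 2) + β/(z - 2)² + (γz + δ)/(z² + 3)


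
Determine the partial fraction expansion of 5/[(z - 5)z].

5/(z - 5)z = P/(z - 5) + Q/z. P = 5/(5 - 0) = 1, Q = 5/(0 - 5) = -1
Result: 1/(z - 5) - 1/z


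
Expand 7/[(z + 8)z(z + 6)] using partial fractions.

Using cover-up method: A = 7/16, B = 7/48, C = -7/12
Result: (7/16)/(z + 8) + (7/48)/z - (7/12)/(z + 6)


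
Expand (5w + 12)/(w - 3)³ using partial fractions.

(5w + 12) = α(w - 3)² + β(w - 3) + γ. At w = 3: γ = 5·3 + 12 = 27. Coefficients: α = 0, β = 5
Result: 5/(w - 3)² + 27/(w - 3)³


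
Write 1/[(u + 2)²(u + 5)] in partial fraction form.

Cover-up at u=-5: γ = 1/(-5 + 2)² = 1/9. Cover-up at u=-2: β = 1/(-2 + 5) = 1/3. Comparing u² coeff: α = -γ = -1/9
Result: (-1/9)/(u + 2) + (1/3)/(u + 2)² + (1/9)/(u + 5)


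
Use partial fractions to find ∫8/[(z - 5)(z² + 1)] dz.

Cover-up at z=5: α = 8/(5²+1) = 4/13. Coeff matching: β = -4/13, γ = -20/13. Decomposition: (4/13)/(z - 5) - ((4/13)z + 20/13)/(z² + 1). Integrate: linear → ln, quadratic → (1/2)ln + arctan: (4/13) ln|(z - 5)| - (2/13) ln(z² + 1) - (20/13) arctan(z) + C


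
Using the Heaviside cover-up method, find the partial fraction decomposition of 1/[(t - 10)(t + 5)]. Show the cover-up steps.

Cover (t - 10): set t=10, get α = 1/(10 + 5) = 1/15. Cover (t + 5): set t=-5, get β = 1/(-5 - 10) = -1/15.
Result: (1/15)/(t - 10) - (1/15)/(t + 5)


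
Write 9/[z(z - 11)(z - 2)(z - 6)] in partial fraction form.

Using Heaviside cover-up: (-3/44)/z + (1/55)/(z - 11) + (1/8)/(z - 2) - (3/40)/(z - 6)


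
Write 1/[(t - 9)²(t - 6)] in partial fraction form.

Cover-up at t=6: γ = 1/(6 - 9)² = 1/9. Cover-up at t=9: β = 1/(9 - 6) = 1/3. Comparing t² coeff: α = -γ = -1/9
Result: (-1/9)/(t - 9) + (1/3)/(t - 9)² + (1/9)/(t - 6)


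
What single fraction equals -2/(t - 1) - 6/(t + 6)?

Common denominator (t - 1)(t + 6). Numerator: -2(t + 6) - 6(t - 1) = (-2t - 12) - (6t - 6) = -8t - 6
Result: (-8t - 6)/[(t - 1)(t + 6)]


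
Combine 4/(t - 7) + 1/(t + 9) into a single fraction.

Common denominator (t - 7)(t + 9). Numerator: 4(t + 9) + 1(t - 7) = (4t + 36) + (t - 7) = 5t + 29
Result: (5t + 29)/[(t - 7)(t + 9)]


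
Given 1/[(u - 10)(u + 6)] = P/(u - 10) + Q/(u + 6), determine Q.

Cover-up at u = -6: Q = 1/(-6 - 10) = -1/16


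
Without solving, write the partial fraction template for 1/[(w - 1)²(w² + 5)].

Repeated linear + quadratic: A/(w - 1) + B/(w - 1)² + (Cw + D)/(w² + 5)


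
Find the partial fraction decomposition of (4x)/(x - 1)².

(4x) = A(x - 1) + B. At x = 1: B = 4·1 + 0 = 4. Coeff of x: A = 4
Result: 4/(x - 1) + 4/(x - 1)²


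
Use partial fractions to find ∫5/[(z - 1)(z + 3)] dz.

Decompose: 5/[(z - 1)(z + 3)] = (5/4)/(z - 1) - (5/4)/(z + 3). Integrate each term: (5/4) ln|(z - 1)| - (5/4) ln|(z + 3)| + C


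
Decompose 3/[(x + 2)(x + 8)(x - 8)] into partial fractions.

Using cover-up method: P = -1/20, Q = 1/32, R = 3/160
Result: (-1/20)/(x + 2) + (1/32)/(x + 8) + (3/160)/(x - 8)


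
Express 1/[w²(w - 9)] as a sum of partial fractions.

Cover-up at w=9: C = 1/(9 - 0)² = 1/81. Cover-up at w=0: B = 1/(0 - 9) = -1/9. Comparing w² coeff: A = -C = -1/81
Result: (-1/81)/w - (1/9)/w² + (1/81)/(w - 9)


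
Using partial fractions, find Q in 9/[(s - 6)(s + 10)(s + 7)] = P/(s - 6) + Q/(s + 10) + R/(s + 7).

Cover-up at s = -10: Q = 9/[(-10 - 6)(-10 + 7)] = 9/[(-16)(-3)] = 9/48 = 3/16


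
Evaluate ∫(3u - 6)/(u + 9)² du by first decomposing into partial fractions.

Decompose: A = 3, B = 3·(-9) - 6 = -33, so (3u - 6)/(u + 9)² = 3/(u + 9) - 33/(u + 9)². Integrate: ∫ A/(u + 9) du = 3 ln|(u + 9)|; ∫ B/(u + 9)² du = 33/(u + 9). Sum: 3 ln|(u + 9)| + 33/(u + 9) + C


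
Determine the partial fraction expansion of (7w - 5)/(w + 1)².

(7w - 5) = P(w + 1) + Q. At w = -1: Q = 7·(-1) - 5 = -12. Coeff of w: P = 7
Result: 7/(w + 1) - 12/(w + 1)²


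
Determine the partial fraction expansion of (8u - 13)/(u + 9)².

(8u - 13) = α(u + 9) + β. At u = -9: β = 8·(-9) - 13 = -85. Coeff of u: α = 8
Result: 8/(u + 9) - 85/(u + 9)²


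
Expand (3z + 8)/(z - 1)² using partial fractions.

(3z + 8) = A(z - 1) + B. At z = 1: B = 3·1 + 8 = 11. Coeff of z: A = 3
Result: 3/(z - 1) + 11/(z - 1)²


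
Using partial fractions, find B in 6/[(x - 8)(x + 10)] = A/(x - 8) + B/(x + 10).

Cover-up at x = -10: B = 6/(-10 - 8) = -6/18 = -1/3


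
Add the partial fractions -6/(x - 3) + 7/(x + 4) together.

Common denominator (x - 3)(x + 4). Numerator: -6(x + 4) + 7(x - 3) = (-6x - 24) + (7x - 21) = x - 45
Result: (x - 45)/[(x - 3)(x + 4)]


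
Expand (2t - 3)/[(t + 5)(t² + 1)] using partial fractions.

At t=-5: P = (2·(-5) - 3)/((-5)² + 1) = -1/2. Q = -P = 1/2, R = 2 - (-5)·P = -1/2
Result: (-1/2)/(t + 5) + ((1/2)t - 1/2)/(t² + 1)


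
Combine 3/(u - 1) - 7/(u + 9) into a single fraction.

Common denominator (u - 1)(u + 9). Numerator: 3(u + 9) - 7(u - 1) = (3u + 27) - (7u - 7) = -4u + 34
Result: (-4u + 34)/[(u - 1)(u + 9)]


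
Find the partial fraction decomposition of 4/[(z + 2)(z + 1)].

4/(z + 2)(z + 1) = P/(z + 2) + Q/(z + 1). P = 4/(-2 + 1) = -4, Q = 4/(-1 + 2) = 4
Result: -4/(z + 2) + 4/(z + 1)


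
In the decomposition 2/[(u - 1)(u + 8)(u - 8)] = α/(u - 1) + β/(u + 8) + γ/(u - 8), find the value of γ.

Cover-up at u = 8: γ = 2/[(8 - 1)(8 + 8)] = 2/[(7)(16)] = 2/112 = 1/56


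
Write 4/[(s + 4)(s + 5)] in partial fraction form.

4/(s + 4)(s + 5) = A/(s + 4) + B/(s + 5). A = 4/(-4 + 5) = 4, B = 4/(-5 + 4) = -4
Result: 4/(s + 4) - 4/(s + 5)


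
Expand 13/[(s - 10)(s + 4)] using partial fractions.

13/(s - 10)(s + 4) = α/(s - 10) + β/(s + 4). α = 13/(10 + 4) = 13/14, β = 13/(-4 - 10) = -13/14
Result: (13/14)/(s - 10) - (13/14)/(s + 4)


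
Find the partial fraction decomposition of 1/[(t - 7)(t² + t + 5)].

Cover-up at t = 7: A = 1/(7² + 1·7 + 5) = 1/61. Then B = -A = -1/61, C = -A·(1 + 7) = -8/61
Result: (1/61)/(t - 7) - ((1/61)t + 8/61)/(t² + t + 5)


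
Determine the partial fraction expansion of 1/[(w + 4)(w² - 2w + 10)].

Cover-up at w = -4: P = 1/((-4)² - 2·(-4) + 10) = 1/34. Then Q = -P = -1/34, R = -P·(-2 - 4) = 3/17
Result: (1/34)/(w + 4) - ((1/34)w - 3/17)/(w² - 2w + 10)


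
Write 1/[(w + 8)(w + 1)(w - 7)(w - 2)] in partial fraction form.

Using Heaviside cover-up: (-1/1050)/(w + 8) + (1/168)/(w + 1) + (1/600)/(w - 7) - (1/150)/(w - 2)


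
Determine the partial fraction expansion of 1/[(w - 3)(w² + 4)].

Cover-up at w = 3: A = 1/(3² + 4) = 1/13. Then B = -A = -1/13, C = -A·(0 + 3) = -3/13
Result: (1/13)/(w - 3) - ((1/13)w + 3/13)/(w² + 4)


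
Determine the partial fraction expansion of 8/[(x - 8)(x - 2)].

8/(x - 8)(x - 2) = A/(x - 8) + B/(x - 2). A = 8/(8 - 2) = 4/3, B = 8/(2 - 8) = -4/3
Result: (4/3)/(x - 8) - (4/3)/(x - 2)


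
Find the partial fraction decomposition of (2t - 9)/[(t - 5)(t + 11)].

At t=5: α = (2·5 - 9)/(5 + 11) = 1/16. At t=-11: β = (2·(-11) - 9)/(-11 - 5) = 31/16
Result: (1/16)/(t - 5) + (31/16)/(t + 11)


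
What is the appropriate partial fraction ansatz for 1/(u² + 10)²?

Repeated quadratic factor: (αu + β)/(u² + 10) + (γu + δ)/(u² + 10)²


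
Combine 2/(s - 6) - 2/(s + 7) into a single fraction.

Common denominator (s - 6)(s + 7). Numerator: 2(s + 7) - 2(s - 6) = (2s + 14) - (2s - 12) = 26
Result: (26)/[(s - 6)(s + 7)]


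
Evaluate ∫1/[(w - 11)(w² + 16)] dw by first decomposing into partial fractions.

Cover-up at w=11: P = 1/(11²+16) = 1/137. Coeff matching: Q = -1/137, R = -11/137. Decomposition: (1/137)/(w - 11) - ((1/137)w + 11/137)/(w² + 16). Integrate: linear → ln, quadratic → (1/2)ln + arctan: (1/137) ln|(w - 11)| - (1/274) ln(w² + 16) - (11/548) arctan(w/4) + C


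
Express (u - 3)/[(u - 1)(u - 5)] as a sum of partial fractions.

At u=1: α = (1·1 - 3)/(1 - 5) = 1/2. At u=5: β = (1·5 - 3)/(5 - 1) = 1/2
Result: (1/2)/(u - 1) + (1/2)/(u - 5)


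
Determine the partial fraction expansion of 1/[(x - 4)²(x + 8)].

Cover-up at x=-8: C = 1/(-8 - 4)² = 1/144. Cover-up at x=4: B = 1/(4 + 8) = 1/12. Comparing x² coeff: A = -C = -1/144
Result: (-1/144)/(x - 4) + (1/12)/(x - 4)² + (1/144)/(x + 8)


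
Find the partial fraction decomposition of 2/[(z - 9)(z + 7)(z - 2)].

Using cover-up method: P = 1/56, Q = 1/72, R = -2/63
Result: (1/56)/(z - 9) + (1/72)/(z + 7) - (2/63)/(z - 2)


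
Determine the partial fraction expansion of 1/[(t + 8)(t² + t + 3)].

Cover-up at t = -8: α = 1/((-8)² + 1·(-8) + 3) = 1/59. Then β = -α = -1/59, γ = -α·(1 - 8) = 7/59
Result: (1/59)/(t + 8) - ((1/59)t - 7/59)/(t² + t + 3)


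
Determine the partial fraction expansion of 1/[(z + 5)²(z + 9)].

Cover-up at z=-9: C = 1/(-9 + 5)² = 1/16. Cover-up at z=-5: B = 1/(-5 + 9) = 1/4. Comparing z² coeff: A = -C = -1/16
Result: (-1/16)/(z + 5) + (1/4)/(z + 5)² + (1/16)/(z + 9)


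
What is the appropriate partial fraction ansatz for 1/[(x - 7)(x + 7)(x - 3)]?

Three distinct linear factors: α/(x - 7) + β/(x + 7) + γ/(x - 3)


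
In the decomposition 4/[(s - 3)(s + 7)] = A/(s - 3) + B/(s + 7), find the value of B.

Cover-up at s = -7: B = 4/(-7 - 3) = -4/10 = -2/5


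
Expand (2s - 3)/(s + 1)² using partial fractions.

(2s - 3) = α(s + 1) + β. At s = -1: β = 2·(-1) - 3 = -5. Coeff of s: α = 2
Result: 2/(s + 1) - 5/(s + 1)²


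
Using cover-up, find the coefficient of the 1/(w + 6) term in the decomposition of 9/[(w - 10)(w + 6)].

Cover (w + 6), set w=-6: 9/((w - 10) at w=-6) = 9/(-16) = -9/16


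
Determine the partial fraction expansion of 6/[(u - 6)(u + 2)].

6/(u - 6)(u + 2) = A/(u - 6) + B/(u + 2). A = 6/(6 + 2) = 3/4, B = 6/(-2 - 6) = -3/4
Result: (3/4)/(u - 6) - (3/4)/(u + 2)


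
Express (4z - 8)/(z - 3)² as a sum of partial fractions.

(4z - 8) = A(z - 3) + B. At z = 3: B = 4·3 - 8 = 4. Coeff of z: A = 4
Result: 4/(z - 3) + 4/(z - 3)²


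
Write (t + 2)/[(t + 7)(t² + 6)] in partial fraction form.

At t=-7: P = (1·(-7) + 2)/((-7)² + 6) = -1/11. Q = -P = 1/11, R = 1 - (-7)·P = 4/11
Result: (-1/11)/(t + 7) + ((1/11)t + 4/11)/(t² + 6)


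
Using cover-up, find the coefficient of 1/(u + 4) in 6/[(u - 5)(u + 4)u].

Cover (u + 4), set u=-4: 6/[(-4 - 5)(-4 - 0)] = 1/6


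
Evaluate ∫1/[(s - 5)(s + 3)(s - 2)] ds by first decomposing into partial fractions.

Cover-up: α = 1/24, β = 1/40, γ = -1/15. Decomposition: (1/24)/(s - 5) + (1/40)/(s + 3) - (1/15)/(s - 2). Integrate each term: (1/24) ln|(s - 5)| + (1/40) ln|(s + 3)| - (1/15) ln|(s - 2)| + C


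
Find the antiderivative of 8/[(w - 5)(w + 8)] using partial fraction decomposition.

Decompose: 8/[(w - 5)(w + 8)] = (8/13)/(w - 5) - (8/13)/(w + 8). Integrate each term: (8/13) ln|(w - 5)| - (8/13) ln|(w + 8)| + C


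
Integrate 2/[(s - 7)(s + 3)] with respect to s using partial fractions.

Decompose: 2/[(s - 7)(s + 3)] = (1/5)/(s - 7) - (1/5)/(s + 3). Integrate each term: (1/5) ln|(s - 7)| - (1/5) ln|(s + 3)| + C


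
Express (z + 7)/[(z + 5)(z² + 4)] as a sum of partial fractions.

At z=-5: α = (1·(-5) + 7)/((-5)² + 4) = 2/29. β = -α = -2/29, γ = 1 - (-5)·α = 39/29
Result: (2/29)/(z + 5) - ((2/29)z - 39/29)/(z² + 4)


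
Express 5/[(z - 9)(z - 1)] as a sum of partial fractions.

5/(z - 9)(z - 1) = α/(z - 9) + β/(z - 1). α = 5/(9 - 1) = 5/8, β = 5/(1 - 9) = -5/8
Result: (5/8)/(z - 9) - (5/8)/(z - 1)


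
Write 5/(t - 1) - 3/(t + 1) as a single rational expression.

Common denominator (t - 1)(t + 1). Numerator: 5(t + 1) - 3(t - 1) = (5t + 5) - (3t - 3) = 2t + 8
Result: (2t + 8)/[(t - 1)(t + 1)]


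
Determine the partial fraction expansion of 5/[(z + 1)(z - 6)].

5/(z + 1)(z - 6) = P/(z + 1) + Q/(z - 6). P = 5/(-1 - 6) = -5/7, Q = 5/(6 + 1) = 5/7
Result: (-5/7)/(z + 1) + (5/7)/(z - 6)


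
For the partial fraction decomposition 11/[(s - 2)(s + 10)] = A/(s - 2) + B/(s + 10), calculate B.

Cover-up at s = -10: B = 11/(-10 - 2) = -11/12


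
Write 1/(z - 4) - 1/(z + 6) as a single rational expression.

Common denominator (z - 4)(z + 6). Numerator: 1(z + 6) - 1(z - 4) = (z + 6) - (z - 4) = 10
Result: (10)/[(z - 4)(z + 6)]


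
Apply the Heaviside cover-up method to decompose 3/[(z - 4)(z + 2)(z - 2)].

Cover (z - 4), z=4: α = 3/[(4 + 2)(4 - 2)] = 1/4. Cover (z + 2), z=-2: β = 3/[(-2 - 4)(-2 - 2)] = 1/8. Cover (z - 2), z=2: γ = 3/[(2 - 4)(2 + 2)] = -3/8.
Result: (1/4)/(z - 4) + (1/8)/(z + 2) - (3/8)/(z - 2)


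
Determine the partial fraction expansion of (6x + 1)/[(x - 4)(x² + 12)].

At x=4: A = (6·4 + 1)/(4² + 12) = 25/28. B = -A = -25/28, C = 6 - 4·A = 17/7
Result: (25/28)/(x - 4) - ((25/28)x - 17/7)/(x² + 12)


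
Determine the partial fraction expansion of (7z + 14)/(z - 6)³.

(7z + 14) = P(z - 6)² + Q(z - 6) + R. At z = 6: R = 7·6 + 14 = 56. Coefficients: P = 0, Q = 7
Result: 7/(z - 6)² + 56/(z - 6)³


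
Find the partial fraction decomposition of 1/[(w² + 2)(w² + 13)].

Coefficient matching gives α = γ = 0, β = 1/(13-2) = 1/11, δ = -β = -1/11
Result: (1/11)/(w² + 2) - (1/11)/(w² + 13)


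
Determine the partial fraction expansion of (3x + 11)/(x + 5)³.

(3x + 11) = P(x + 5)² + Q(x + 5) + R. At x = -5: R = 3·(-5) + 11 = -4. Coefficients: P = 0, Q = 3
Result: 3/(x + 5)² - 4/(x + 5)³


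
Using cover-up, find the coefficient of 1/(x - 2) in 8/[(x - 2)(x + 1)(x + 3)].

Cover (x - 2), set x=2: 8/[(2 + 1)(2 + 3)] = 8/15


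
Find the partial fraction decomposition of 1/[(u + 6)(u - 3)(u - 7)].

Using cover-up method: α = 1/117, β = -1/36, γ = 1/52
Result: (1/117)/(u + 6) - (1/36)/(u - 3) + (1/52)/(u - 7)


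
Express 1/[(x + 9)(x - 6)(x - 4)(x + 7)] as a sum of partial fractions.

Using Heaviside cover-up: (-1/390)/(x + 9) + (1/390)/(x - 6) - (1/286)/(x - 4) + (1/286)/(x + 7)


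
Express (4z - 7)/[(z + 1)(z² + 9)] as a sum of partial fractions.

At z=-1: P = (4·(-1) - 7)/((-1)² + 9) = -11/10. Q = -P = 11/10, R = 4 - (-1)·P = 29/10
Result: (-11/10)/(z + 1) + ((11/10)z + 29/10)/(z² + 9)


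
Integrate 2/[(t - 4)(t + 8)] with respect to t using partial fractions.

Decompose: 2/[(t - 4)(t + 8)] = (1/6)/(t - 4) - (1/6)/(t + 8). Integrate each term: (1/6) ln|(t - 4)| - (1/6) ln|(t + 8)| + C


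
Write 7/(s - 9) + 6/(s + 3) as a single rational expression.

Common denominator (s - 9)(s + 3). Numerator: 7(s + 3) + 6(s - 9) = (7s + 21) + (6s - 54) = 13s - 33
Result: (13s - 33)/[(s - 9)(s + 3)]


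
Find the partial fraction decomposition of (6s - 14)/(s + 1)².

(6s - 14) = A(s + 1) + B. At s = -1: B = 6·(-1) - 14 = -20. Coeff of s: A = 6
Result: 6/(s + 1) - 20/(s + 1)²


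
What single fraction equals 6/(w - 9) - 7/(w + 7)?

Common denominator (w - 9)(w + 7). Numerator: 6(w + 7) - 7(w - 9) = (6w + 42) - (7w - 63) = -w + 105
Result: (-w + 105)/[(w - 9)(w + 7)]


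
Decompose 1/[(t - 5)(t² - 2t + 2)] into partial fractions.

Cover-up at t = 5: α = 1/(5² - 2·5 + 2) = 1/17. Then β = -α = -1/17, γ = -α·(-2 + 5) = -3/17
Result: (1/17)/(t - 5) - ((1/17)t + 3/17)/(t² - 2t + 2)


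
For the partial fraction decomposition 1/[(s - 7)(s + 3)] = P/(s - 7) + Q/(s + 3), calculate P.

Cover-up at s = 7: P = 1/(7 + 3) = 1/10


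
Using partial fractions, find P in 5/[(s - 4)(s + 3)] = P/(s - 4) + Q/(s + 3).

Cover-up at s = 4: P = 5/(4 + 3) = 5/7
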